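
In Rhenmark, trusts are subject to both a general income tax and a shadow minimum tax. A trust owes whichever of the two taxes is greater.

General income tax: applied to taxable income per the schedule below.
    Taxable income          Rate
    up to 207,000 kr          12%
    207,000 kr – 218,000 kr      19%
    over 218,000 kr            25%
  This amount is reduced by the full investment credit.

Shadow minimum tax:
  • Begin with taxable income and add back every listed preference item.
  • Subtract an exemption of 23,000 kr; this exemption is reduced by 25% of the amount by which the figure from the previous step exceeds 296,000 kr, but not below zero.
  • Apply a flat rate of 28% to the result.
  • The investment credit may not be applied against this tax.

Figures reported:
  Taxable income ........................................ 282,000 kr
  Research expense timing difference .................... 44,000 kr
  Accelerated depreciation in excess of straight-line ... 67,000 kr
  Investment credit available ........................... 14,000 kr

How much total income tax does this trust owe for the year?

General income tax:
  207,000 kr × 12% = 24,840 kr
  11,000 kr × 19% = 2,090 kr
  64,000 kr × 25% = 16,000 kr
  → 42,930 kr
  Less investment credit 14,000 kr → 28,930 kr

Shadow minimum tax:
  Adjusted income: 282,000 kr + 44,000 kr + 67,000 kr = 393,000 kr
  Exemption: 25% × (393,000 kr − 296,000 kr) = 24,250 kr ≥ 23,000 kr, so the exemption is fully phased out
  Base: 393,000 kr − 0 kr = 393,000 kr
  393,000 kr × 28% = 110,040 kr

110,040 kr > 28,930 kr, so the shadow minimum tax is the binding amount.

110,040 kr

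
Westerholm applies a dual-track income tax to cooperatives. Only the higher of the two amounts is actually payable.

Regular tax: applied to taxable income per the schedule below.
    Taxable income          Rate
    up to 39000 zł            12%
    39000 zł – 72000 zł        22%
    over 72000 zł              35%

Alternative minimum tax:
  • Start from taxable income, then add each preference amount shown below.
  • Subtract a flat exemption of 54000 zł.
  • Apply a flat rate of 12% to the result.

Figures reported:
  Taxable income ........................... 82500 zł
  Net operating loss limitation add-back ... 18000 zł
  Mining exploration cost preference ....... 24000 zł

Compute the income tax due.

Regular tax:
  39000 zł × 12% = 4680 zł
  33000 zł × 22% = 7260 zł
  10500 zł × 35% = 3675 zł
  → 15615 zł

Alternative minimum tax:
  Adjusted income: 82500 zł + 18000 zł + 24000 zł = 124500 zł
  Less exemption 54000 zł → base 70500 zł
  70500 zł × 12% = 8460 zł

15615 zł > 8460 zł, so the regular tax governs.

15615 zł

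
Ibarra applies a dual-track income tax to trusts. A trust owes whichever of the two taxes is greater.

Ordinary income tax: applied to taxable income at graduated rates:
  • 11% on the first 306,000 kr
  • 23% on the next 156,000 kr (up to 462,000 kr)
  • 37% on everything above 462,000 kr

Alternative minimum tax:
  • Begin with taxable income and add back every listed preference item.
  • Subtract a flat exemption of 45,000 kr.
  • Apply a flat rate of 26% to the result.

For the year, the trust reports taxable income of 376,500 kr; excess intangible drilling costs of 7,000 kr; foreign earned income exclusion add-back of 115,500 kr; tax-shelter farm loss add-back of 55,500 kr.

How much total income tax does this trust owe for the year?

132,470 kr

Ordinary income tax:
  306,000 kr × 11% = 33,660 kr
  70,500 kr × 23% = 16,215 kr
  → 49,875 kr

Alternative minimum tax:
  Adjusted income: 376,500 kr + 7,000 kr + 115,500 kr + 55,500 kr = 554,500 kr
  Less exemption 45,000 kr → base 509,500 kr
  509,500 kr × 26% = 132,470 kr

132,470 kr > 49,875 kr, so the alternative minimum tax is the binding amount.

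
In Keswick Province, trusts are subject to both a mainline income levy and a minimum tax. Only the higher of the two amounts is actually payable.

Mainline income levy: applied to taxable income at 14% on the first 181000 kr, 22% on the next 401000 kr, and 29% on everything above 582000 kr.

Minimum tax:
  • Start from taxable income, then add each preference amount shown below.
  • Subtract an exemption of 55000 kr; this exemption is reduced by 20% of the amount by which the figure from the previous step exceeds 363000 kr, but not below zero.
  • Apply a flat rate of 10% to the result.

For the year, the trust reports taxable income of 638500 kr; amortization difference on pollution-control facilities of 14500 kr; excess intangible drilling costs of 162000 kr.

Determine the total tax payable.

129945 kr

Mainline income levy:
  181000 kr × 14% = 25340 kr
  401000 kr × 22% = 88220 kr
  56500 kr × 29% = 16385 kr
  → 129945 kr

Minimum tax:
  Adjusted income: 638500 kr + 14500 kr + 162000 kr = 815000 kr
  Exemption: 20% × (815000 kr − 363000 kr) = 90400 kr ≥ 55000 kr, so the exemption is fully phased out
  Base: 815000 kr − 0 kr = 815000 kr
  815000 kr × 10% = 81500 kr

129945 kr > 81500 kr, so the mainline income levy governs.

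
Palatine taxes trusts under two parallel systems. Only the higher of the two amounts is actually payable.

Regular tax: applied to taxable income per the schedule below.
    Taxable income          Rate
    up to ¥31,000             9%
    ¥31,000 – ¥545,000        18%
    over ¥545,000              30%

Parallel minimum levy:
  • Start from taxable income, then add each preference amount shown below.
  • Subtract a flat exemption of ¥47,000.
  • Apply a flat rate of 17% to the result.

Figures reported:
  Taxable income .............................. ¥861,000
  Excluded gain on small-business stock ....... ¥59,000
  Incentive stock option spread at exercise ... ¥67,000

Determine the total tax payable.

Parallel minimum levy:
  Adjusted income: ¥861,000 + ¥59,000 + ¥67,000 = ¥987,000
  Less exemption ¥47,000 → base ¥940,000
  ¥940,000 × 17% = ¥159,800

Regular tax:
  ¥31,000 × 9% = ¥2,790
  ¥514,000 × 18% = ¥92,520
  ¥316,000 × 30% = ¥94,800
  → ¥190,110

¥190,110 > ¥159,800, so the regular tax governs.

¥190,110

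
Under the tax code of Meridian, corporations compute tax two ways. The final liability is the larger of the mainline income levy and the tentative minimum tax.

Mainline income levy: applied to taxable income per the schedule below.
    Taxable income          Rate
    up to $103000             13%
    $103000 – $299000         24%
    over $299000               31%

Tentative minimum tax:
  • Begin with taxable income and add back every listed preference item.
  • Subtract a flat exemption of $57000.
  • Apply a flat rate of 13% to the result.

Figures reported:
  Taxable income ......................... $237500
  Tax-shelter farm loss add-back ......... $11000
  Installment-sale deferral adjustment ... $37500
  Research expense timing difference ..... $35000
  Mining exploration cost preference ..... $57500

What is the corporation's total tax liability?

Tentative minimum tax:
  Adjusted income: $237500 + $11000 + $37500 + $35000 + $57500 = $378500
  Less exemption $57000 → base $321500
  $321500 × 13% = $41795

Mainline income levy:
  $103000 × 13% = $13390
  $134500 × 24% = $32280
  → $45670

$45670 > $41795, so the mainline income levy governs.

$45670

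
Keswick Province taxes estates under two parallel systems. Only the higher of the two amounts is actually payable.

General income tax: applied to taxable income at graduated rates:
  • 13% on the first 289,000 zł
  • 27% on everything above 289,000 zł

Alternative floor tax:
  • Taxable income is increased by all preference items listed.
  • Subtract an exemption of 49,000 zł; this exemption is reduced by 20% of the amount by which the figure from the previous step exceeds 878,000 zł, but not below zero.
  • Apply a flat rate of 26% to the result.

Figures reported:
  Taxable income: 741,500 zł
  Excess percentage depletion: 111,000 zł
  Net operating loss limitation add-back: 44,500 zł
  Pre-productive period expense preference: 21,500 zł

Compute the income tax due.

228,176 zł

General income tax:
  289,000 zł × 13% = 37,570 zł
  452,500 zł × 27% = 122,175 zł
  → 159,745 zł

Alternative floor tax:
  Adjusted income: 741,500 zł + 111,000 zł + 44,500 zł + 21,500 zł = 918,500 zł
  Exemption: 49,000 zł − 20% × (918,500 zł − 878,000 zł) = 49,000 zł − 8,100 zł = 40,900 zł
  Base: 918,500 zł − 40,900 zł = 877,600 zł
  877,600 zł × 26% = 228,176 zł

228,176 zł > 159,745 zł, so the alternative floor tax is the binding amount.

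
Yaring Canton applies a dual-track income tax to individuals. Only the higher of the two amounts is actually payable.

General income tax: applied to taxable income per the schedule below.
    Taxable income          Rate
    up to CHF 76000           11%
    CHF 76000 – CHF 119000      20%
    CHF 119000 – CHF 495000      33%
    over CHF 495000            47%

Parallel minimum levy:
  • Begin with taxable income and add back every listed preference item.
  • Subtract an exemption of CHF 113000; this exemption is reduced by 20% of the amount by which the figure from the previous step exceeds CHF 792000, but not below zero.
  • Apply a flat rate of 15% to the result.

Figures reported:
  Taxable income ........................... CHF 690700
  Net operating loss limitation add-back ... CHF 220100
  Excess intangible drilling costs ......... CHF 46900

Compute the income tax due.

CHF 233019

General income tax:
  CHF 76000 × 11% = CHF 8360
  CHF 43000 × 20% = CHF 8600
  CHF 376000 × 33% = CHF 124080
  CHF 195700 × 47% = CHF 91979
  → CHF 233019

Parallel minimum levy:
  Adjusted income: CHF 690700 + CHF 220100 + CHF 46900 = CHF 957700
  Exemption: CHF 113000 − 20% × (CHF 957700 − CHF 792000) = CHF 113000 − CHF 33140 = CHF 79860
  Base: CHF 957700 − CHF 79860 = CHF 877840
  CHF 877840 × 15% = CHF 131676

CHF 233019 > CHF 131676, so the general income tax governs.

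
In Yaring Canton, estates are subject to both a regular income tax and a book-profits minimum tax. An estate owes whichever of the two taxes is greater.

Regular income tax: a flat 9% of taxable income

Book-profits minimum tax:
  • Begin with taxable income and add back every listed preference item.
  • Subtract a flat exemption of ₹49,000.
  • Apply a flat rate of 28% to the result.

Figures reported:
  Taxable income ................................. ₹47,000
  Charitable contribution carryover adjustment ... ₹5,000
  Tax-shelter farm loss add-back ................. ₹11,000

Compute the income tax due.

₹4,230

Book-profits minimum tax:
  Adjusted income: ₹47,000 + ₹5,000 + ₹11,000 = ₹63,000
  Less exemption ₹49,000 → base ₹14,000
  ₹14,000 × 28% = ₹3,920

Regular income tax:
  ₹47,000 × 9% = ₹4,230

₹4,230 > ₹3,920, so the regular income tax governs.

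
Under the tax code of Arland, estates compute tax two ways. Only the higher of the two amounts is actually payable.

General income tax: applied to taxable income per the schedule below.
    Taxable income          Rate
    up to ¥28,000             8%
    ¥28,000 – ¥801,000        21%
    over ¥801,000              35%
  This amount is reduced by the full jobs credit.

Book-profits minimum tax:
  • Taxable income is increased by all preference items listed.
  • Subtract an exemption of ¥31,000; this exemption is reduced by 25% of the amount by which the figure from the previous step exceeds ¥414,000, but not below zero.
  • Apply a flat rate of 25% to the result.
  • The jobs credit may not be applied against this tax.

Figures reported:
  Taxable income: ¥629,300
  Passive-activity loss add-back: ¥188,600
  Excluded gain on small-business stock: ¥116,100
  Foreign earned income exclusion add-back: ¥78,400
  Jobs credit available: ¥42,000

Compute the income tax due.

Book-profits minimum tax:
  Adjusted income: ¥629,300 + ¥188,600 + ¥116,100 + ¥78,400 = ¥1,012,400
  Exemption: 25% × (¥1,012,400 − ¥414,000) = ¥149,600 ≥ ¥31,000, so the exemption is fully phased out
  Base: ¥1,012,400 − ¥0 = ¥1,012,400
  ¥1,012,400 × 25% = ¥253,100

General income tax:
  ¥28,000 × 8% = ¥2,240
  ¥601,300 × 21% = ¥126,273
  → ¥128,513
  Less jobs credit ¥42,000 → ¥86,513

¥253,100 > ¥86,513, so the book-profits minimum tax is the binding amount.

¥253,100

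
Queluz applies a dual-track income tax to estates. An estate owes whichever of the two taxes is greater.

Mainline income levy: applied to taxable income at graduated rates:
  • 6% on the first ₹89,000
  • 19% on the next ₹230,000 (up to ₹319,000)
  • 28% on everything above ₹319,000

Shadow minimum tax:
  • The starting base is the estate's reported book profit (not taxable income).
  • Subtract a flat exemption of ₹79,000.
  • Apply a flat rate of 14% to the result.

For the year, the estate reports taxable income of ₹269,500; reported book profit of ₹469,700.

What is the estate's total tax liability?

Mainline income levy:
  ₹89,000 × 6% = ₹5,340
  ₹180,500 × 19% = ₹34,295
  → ₹39,635

Shadow minimum tax:
  Base (reported book profit): ₹469,700
  Less exemption ₹79,000 → base ₹390,700
  ₹390,700 × 14% = ₹54,698

₹54,698 > ₹39,635, so the shadow minimum tax is the binding amount.

₹54,698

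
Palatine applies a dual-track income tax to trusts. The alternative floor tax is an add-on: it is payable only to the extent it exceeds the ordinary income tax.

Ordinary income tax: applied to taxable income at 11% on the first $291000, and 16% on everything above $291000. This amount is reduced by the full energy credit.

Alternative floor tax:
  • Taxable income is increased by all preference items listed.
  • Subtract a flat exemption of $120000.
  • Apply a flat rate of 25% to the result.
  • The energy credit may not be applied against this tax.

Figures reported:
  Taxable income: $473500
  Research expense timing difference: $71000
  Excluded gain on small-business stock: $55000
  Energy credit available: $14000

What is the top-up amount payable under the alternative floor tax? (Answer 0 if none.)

Ordinary income tax:
  $291000 × 11% = $32010
  $182500 × 16% = $29200
  → $61210
  Less energy credit $14000 → $47210

Alternative floor tax:
  Adjusted income: $473500 + $71000 + $55000 = $599500
  Less exemption $120000 → base $479500
  $479500 × 25% = $119875

Excess of alternative floor tax over ordinary income tax: $119875 − $47210 = $72665.

$72665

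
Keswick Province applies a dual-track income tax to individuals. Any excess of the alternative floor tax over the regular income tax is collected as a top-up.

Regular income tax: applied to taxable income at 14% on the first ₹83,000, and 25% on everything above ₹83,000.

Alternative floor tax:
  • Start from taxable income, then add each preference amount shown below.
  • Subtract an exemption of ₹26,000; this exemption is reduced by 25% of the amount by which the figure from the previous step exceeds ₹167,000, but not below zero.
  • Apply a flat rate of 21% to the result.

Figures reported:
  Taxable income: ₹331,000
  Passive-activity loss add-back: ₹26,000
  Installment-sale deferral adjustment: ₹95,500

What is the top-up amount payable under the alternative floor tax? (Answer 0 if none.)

Alternative floor tax:
  Adjusted income: ₹331,000 + ₹26,000 + ₹95,500 = ₹452,500
  Exemption: 25% × (₹452,500 − ₹167,000) = ₹71,375 ≥ ₹26,000, so the exemption is fully phased out
  Base: ₹452,500 − ₹0 = ₹452,500
  ₹452,500 × 21% = ₹95,025

Regular income tax:
  ₹83,000 × 14% = ₹11,620
  ₹248,000 × 25% = ₹62,000
  → ₹73,620

Excess of alternative floor tax over regular income tax: ₹95,025 − ₹73,620 = ₹21,405.

₹21,405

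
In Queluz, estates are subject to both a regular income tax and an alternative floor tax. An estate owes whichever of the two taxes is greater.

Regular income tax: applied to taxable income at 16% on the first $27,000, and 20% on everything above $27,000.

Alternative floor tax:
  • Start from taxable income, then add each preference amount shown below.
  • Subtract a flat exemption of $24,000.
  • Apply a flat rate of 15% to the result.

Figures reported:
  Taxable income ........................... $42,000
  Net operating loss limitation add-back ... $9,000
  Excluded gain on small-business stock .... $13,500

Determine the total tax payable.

$7,320

Regular income tax:
  $27,000 × 16% = $4,320
  $15,000 × 20% = $3,000
  → $7,320

Alternative floor tax:
  Adjusted income: $42,000 + $9,000 + $13,500 = $64,500
  Less exemption $24,000 → base $40,500
  $40,500 × 15% = $6,075

$7,320 > $6,075, so the regular income tax governs.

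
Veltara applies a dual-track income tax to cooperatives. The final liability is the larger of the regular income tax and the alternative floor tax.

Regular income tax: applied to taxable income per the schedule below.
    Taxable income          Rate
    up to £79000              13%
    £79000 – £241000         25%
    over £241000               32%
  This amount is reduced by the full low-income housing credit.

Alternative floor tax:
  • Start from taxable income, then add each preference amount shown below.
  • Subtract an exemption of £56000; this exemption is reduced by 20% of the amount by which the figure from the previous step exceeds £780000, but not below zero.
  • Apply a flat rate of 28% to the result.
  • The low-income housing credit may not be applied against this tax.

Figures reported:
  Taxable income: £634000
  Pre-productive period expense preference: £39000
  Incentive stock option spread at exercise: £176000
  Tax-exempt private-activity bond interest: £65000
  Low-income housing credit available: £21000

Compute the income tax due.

Regular income tax:
  £79000 × 13% = £10270
  £162000 × 25% = £40500
  £393000 × 32% = £125760
  → £176530
  Less low-income housing credit £21000 → £155530

Alternative floor tax:
  Adjusted income: £634000 + £39000 + £176000 + £65000 = £914000
  Exemption: £56000 − 20% × (£914000 − £780000) = £56000 − £26800 = £29200
  Base: £914000 − £29200 = £884800
  £884800 × 28% = £247744

£247744 > £155530, so the alternative floor tax is the binding amount.

£247744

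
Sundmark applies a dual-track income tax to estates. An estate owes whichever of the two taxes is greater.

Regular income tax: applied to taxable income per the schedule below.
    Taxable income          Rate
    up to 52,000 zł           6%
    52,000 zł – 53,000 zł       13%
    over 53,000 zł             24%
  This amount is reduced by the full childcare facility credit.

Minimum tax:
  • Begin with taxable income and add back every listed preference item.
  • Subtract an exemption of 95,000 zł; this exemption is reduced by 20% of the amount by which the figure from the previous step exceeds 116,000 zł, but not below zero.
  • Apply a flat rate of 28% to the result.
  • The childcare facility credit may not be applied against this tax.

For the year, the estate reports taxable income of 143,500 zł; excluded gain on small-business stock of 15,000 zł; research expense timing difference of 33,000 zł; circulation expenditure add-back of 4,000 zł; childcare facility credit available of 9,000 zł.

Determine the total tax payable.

32,592 zł

Minimum tax:
  Adjusted income: 143,500 zł + 15,000 zł + 33,000 zł + 4,000 zł = 195,500 zł
  Exemption: 95,000 zł − 20% × (195,500 zł − 116,000 zł) = 95,000 zł − 15,900 zł = 79,100 zł
  Base: 195,500 zł − 79,100 zł = 116,400 zł
  116,400 zł × 28% = 32,592 zł

Regular income tax:
  52,000 zł × 6% = 3,120 zł
  1,000 zł × 13% = 130 zł
  90,500 zł × 24% = 21,720 zł
  → 24,970 zł
  Less childcare facility credit 9,000 zł → 15,970 zł

32,592 zł > 15,970 zł, so the minimum tax is the binding amount.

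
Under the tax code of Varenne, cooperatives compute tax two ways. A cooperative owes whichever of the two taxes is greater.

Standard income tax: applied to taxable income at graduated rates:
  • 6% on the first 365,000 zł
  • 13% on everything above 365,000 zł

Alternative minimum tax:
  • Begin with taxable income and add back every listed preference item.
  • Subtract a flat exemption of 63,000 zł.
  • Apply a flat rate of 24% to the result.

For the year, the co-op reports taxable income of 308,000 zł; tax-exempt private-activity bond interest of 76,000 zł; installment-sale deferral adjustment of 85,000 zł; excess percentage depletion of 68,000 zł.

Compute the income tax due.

Alternative minimum tax:
  Adjusted income: 308,000 zł + 76,000 zł + 85,000 zł + 68,000 zł = 537,000 zł
  Less exemption 63,000 zł → base 474,000 zł
  474,000 zł × 24% = 113,760 zł

Standard income tax:
  308,000 zł × 6% = 18,480 zł

113,760 zł > 18,480 zł, so the alternative minimum tax is the binding amount.

113,760 zł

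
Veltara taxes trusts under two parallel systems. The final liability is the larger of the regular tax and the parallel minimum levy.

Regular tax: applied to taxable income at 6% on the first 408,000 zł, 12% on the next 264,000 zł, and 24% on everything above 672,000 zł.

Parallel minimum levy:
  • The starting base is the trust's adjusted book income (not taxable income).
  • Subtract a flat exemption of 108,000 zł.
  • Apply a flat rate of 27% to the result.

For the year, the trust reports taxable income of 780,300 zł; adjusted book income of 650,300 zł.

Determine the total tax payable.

146,421 zł

Regular tax:
  408,000 zł × 6% = 24,480 zł
  264,000 zł × 12% = 31,680 zł
  108,300 zł × 24% = 25,992 zł
  → 82,152 zł

Parallel minimum levy:
  Base (adjusted book income): 650,300 zł
  Less exemption 108,000 zł → base 542,300 zł
  542,300 zł × 27% = 146,421 zł

146,421 zł > 82,152 zł, so the parallel minimum levy is the binding amount.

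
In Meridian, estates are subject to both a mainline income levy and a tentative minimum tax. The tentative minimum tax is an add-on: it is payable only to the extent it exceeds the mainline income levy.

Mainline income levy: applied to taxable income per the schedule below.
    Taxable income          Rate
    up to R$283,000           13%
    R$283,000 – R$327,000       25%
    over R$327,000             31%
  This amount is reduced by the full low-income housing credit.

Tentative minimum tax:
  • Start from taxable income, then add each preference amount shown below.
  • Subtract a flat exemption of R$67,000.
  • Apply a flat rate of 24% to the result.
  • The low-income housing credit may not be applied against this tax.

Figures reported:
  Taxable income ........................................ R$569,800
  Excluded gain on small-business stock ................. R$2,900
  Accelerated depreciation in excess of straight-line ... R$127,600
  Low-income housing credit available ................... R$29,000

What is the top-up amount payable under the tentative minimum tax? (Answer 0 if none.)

R$57,934

Mainline income levy:
  R$283,000 × 13% = R$36,790
  R$44,000 × 25% = R$11,000
  R$242,800 × 31% = R$75,268
  → R$123,058
  Less low-income housing credit R$29,000 → R$94,058

Tentative minimum tax:
  Adjusted income: R$569,800 + R$2,900 + R$127,600 = R$700,300
  Less exemption R$67,000 → base R$633,300
  R$633,300 × 24% = R$151,992

Excess of tentative minimum tax over mainline income levy: R$151,992 − R$94,058 = R$57,934.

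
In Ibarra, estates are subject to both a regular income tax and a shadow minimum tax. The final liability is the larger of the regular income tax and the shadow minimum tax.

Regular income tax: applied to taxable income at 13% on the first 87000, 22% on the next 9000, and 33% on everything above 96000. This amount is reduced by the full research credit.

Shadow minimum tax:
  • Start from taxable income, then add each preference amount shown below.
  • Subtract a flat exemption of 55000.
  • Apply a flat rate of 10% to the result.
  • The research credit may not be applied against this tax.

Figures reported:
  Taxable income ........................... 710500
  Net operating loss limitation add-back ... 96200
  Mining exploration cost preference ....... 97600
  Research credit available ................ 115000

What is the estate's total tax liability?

101075

Shadow minimum tax:
  Adjusted income: 710500 + 96200 + 97600 = 904300
  Less exemption 55000 → base 849300
  849300 × 10% = 84930

Regular income tax:
  87000 × 13% = 11310
  9000 × 22% = 1980
  614500 × 33% = 202785
  → 216075
  Less research credit 115000 → 101075

101075 > 84930, so the regular income tax governs.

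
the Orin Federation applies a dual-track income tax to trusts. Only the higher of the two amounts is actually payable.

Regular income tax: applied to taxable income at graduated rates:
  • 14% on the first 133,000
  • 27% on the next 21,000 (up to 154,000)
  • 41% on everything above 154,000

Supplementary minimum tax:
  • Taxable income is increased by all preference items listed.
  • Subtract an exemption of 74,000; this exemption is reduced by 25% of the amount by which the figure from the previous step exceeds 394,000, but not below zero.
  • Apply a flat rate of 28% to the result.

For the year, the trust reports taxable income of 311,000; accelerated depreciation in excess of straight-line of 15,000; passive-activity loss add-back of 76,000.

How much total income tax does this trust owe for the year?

Supplementary minimum tax:
  Adjusted income: 311,000 + 15,000 + 76,000 = 402,000
  Exemption: 74,000 − 25% × (402,000 − 394,000) = 74,000 − 2,000 = 72,000
  Base: 402,000 − 72,000 = 330,000
  330,000 × 28% = 92,400

Regular income tax:
  133,000 × 14% = 18,620
  21,000 × 27% = 5,670
  157,000 × 41% = 64,370
  → 88,660

92,400 > 88,660, so the supplementary minimum tax is the binding amount.

92,400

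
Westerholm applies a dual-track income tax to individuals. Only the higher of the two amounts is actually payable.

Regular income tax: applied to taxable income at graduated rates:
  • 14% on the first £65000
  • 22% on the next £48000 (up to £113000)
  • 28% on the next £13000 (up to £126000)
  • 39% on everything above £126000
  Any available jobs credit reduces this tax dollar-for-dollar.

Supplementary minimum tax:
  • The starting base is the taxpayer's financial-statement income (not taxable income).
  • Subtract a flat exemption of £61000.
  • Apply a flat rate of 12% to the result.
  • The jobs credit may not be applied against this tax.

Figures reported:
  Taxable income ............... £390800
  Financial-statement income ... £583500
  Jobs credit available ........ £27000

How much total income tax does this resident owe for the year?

£99572

Supplementary minimum tax:
  Base (financial-statement income): £583500
  Less exemption £61000 → base £522500
  £522500 × 12% = £62700

Regular income tax:
  £65000 × 14% = £9100
  £48000 × 22% = £10560
  £13000 × 28% = £3640
  £264800 × 39% = £103272
  → £126572
  Less jobs credit £27000 → £99572

£99572 > £62700, so the regular income tax governs.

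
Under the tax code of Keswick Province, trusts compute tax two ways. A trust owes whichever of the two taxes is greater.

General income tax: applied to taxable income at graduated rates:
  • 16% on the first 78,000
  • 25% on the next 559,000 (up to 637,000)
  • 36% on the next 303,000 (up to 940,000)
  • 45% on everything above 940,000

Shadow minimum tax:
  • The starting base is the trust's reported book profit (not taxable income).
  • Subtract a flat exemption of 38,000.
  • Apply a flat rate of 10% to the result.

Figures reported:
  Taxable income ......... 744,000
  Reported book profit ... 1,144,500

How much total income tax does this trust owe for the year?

190,750

General income tax:
  78,000 × 16% = 12,480
  559,000 × 25% = 139,750
  107,000 × 36% = 38,520
  → 190,750

Shadow minimum tax:
  Base (reported book profit): 1,144,500
  Less exemption 38,000 → base 1,106,500
  1,106,500 × 10% = 110,650

190,750 > 110,650, so the general income tax governs.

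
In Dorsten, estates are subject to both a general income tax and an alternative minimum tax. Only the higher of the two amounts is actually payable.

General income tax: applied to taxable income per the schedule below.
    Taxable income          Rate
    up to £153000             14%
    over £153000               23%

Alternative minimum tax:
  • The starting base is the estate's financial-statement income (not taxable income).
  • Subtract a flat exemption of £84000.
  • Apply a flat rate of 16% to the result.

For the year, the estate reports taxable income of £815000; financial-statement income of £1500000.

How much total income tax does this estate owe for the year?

Alternative minimum tax:
  Base (financial-statement income): £1500000
  Less exemption £84000 → base £1416000
  £1416000 × 16% = £226560

General income tax:
  £153000 × 14% = £21420
  £662000 × 23% = £152260
  → £173680

£226560 > £173680, so the alternative minimum tax is the binding amount.

£226560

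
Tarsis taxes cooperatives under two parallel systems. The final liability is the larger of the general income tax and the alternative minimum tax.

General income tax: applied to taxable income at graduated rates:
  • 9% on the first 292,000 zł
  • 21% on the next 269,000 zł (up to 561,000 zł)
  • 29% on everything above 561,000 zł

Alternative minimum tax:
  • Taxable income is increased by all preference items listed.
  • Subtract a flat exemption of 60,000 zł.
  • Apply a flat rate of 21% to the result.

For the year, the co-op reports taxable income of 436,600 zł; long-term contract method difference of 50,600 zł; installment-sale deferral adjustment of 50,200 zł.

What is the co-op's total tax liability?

Alternative minimum tax:
  Adjusted income: 436,600 zł + 50,600 zł + 50,200 zł = 537,400 zł
  Less exemption 60,000 zł → base 477,400 zł
  477,400 zł × 21% = 100,254 zł

General income tax:
  292,000 zł × 9% = 26,280 zł
  144,600 zł × 21% = 30,366 zł
  → 56,646 zł

100,254 zł > 56,646 zł, so the alternative minimum tax is the binding amount.

100,254 zł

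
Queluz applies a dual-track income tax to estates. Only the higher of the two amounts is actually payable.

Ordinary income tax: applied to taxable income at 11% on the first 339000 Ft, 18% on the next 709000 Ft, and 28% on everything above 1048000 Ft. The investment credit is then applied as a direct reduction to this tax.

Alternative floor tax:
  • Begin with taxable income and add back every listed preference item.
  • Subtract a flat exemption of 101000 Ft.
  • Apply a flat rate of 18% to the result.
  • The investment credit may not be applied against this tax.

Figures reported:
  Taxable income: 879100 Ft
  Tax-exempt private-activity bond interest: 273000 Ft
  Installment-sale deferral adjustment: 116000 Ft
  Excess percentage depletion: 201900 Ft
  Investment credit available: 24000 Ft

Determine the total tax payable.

246420 Ft

Alternative floor tax:
  Adjusted income: 879100 Ft + 273000 Ft + 116000 Ft + 201900 Ft = 1470000 Ft
  Less exemption 101000 Ft → base 1369000 Ft
  1369000 Ft × 18% = 246420 Ft

Ordinary income tax:
  339000 Ft × 11% = 37290 Ft
  540100 Ft × 18% = 97218 Ft
  → 134508 Ft
  Less investment credit 24000 Ft → 110508 Ft

246420 Ft > 110508 Ft, so the alternative floor tax is the binding amount.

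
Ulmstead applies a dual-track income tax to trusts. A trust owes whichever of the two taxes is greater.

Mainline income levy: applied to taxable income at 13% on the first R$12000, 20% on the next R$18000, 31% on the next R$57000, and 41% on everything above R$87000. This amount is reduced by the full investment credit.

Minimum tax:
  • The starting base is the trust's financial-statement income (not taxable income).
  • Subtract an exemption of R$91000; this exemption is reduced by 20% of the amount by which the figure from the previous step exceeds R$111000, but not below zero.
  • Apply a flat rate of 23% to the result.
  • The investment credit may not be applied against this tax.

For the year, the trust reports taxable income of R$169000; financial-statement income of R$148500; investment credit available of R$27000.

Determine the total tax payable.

Mainline income levy:
  R$12000 × 13% = R$1560
  R$18000 × 20% = R$3600
  R$57000 × 31% = R$17670
  R$82000 × 41% = R$33620
  → R$56450
  Less investment credit R$27000 → R$29450

Minimum tax:
  Base (financial-statement income): R$148500
  Exemption: R$91000 − 20% × (R$148500 − R$111000) = R$91000 − R$7500 = R$83500
  Base: R$148500 − R$83500 = R$65000
  R$65000 × 23% = R$14950

R$29450 > R$14950, so the mainline income levy governs.

R$29450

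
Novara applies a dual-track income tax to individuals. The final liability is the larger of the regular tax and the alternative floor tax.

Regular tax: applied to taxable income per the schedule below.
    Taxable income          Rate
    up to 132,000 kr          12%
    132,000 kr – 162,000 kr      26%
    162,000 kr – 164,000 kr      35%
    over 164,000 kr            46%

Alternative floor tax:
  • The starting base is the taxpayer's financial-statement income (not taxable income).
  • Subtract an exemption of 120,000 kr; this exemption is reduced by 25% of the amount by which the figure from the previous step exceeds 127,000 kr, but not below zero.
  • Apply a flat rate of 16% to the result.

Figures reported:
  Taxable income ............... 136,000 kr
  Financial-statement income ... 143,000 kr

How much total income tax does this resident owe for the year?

16,880 kr

Regular tax:
  132,000 kr × 12% = 15,840 kr
  4,000 kr × 26% = 1,040 kr
  → 16,880 kr

Alternative floor tax:
  Base (financial-statement income): 143,000 kr
  Exemption: 120,000 kr − 25% × (143,000 kr − 127,000 kr) = 120,000 kr − 4,000 kr = 116,000 kr
  Base: 143,000 kr − 116,000 kr = 27,000 kr
  27,000 kr × 16% = 4,320 kr

16,880 kr > 4,320 kr, so the regular tax governs.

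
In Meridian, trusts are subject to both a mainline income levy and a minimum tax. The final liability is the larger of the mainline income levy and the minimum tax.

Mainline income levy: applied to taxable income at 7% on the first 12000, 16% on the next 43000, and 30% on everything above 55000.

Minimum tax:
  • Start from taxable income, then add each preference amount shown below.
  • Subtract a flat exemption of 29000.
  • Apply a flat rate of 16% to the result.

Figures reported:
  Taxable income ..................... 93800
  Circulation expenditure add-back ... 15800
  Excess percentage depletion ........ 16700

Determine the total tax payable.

19360

Minimum tax:
  Adjusted income: 93800 + 15800 + 16700 = 126300
  Less exemption 29000 → base 97300
  97300 × 16% = 15568

Mainline income levy:
  12000 × 7% = 840
  43000 × 16% = 6880
  38800 × 30% = 11640
  → 19360

19360 > 15568, so the mainline income levy governs.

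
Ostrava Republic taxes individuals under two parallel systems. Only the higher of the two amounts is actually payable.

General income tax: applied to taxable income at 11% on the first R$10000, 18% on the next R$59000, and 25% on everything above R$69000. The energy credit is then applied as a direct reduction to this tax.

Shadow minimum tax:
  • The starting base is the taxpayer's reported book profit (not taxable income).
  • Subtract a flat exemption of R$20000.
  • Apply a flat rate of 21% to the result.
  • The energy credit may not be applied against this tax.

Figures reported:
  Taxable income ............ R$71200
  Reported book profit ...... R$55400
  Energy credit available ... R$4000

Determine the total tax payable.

Shadow minimum tax:
  Base (reported book profit): R$55400
  Less exemption R$20000 → base R$35400
  R$35400 × 21% = R$7434

General income tax:
  R$10000 × 11% = R$1100
  R$59000 × 18% = R$10620
  R$2200 × 25% = R$550
  → R$12270
  Less energy credit R$4000 → R$8270

R$8270 > R$7434, so the general income tax governs.

R$8270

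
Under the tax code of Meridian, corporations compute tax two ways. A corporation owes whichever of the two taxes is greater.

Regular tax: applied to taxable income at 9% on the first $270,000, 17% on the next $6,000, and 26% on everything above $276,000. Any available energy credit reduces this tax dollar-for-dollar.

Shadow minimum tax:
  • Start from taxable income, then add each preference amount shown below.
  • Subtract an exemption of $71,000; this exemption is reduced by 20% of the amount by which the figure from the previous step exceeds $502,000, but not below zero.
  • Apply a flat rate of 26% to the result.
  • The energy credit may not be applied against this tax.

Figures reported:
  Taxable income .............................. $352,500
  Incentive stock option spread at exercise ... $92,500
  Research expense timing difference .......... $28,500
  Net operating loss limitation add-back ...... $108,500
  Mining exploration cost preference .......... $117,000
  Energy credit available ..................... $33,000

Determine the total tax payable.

Regular tax:
  $270,000 × 9% = $24,300
  $6,000 × 17% = $1,020
  $76,500 × 26% = $19,890
  → $45,210
  Less energy credit $33,000 → $12,210

Shadow minimum tax:
  Adjusted income: $352,500 + $92,500 + $28,500 + $108,500 + $117,000 = $699,000
  Exemption: $71,000 − 20% × ($699,000 − $502,000) = $71,000 − $39,400 = $31,600
  Base: $699,000 − $31,600 = $667,400
  $667,400 × 26% = $173,524

$173,524 > $12,210, so the shadow minimum tax is the binding amount.

$173,524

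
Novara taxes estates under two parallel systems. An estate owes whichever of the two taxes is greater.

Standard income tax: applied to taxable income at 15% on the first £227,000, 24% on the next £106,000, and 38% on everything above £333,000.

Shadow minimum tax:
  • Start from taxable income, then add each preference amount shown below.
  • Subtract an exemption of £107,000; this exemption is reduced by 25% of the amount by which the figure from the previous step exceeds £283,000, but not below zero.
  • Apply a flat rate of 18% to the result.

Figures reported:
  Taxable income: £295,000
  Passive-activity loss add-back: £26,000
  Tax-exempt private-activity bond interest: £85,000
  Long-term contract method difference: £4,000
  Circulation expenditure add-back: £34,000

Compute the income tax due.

£67,905

Shadow minimum tax:
  Adjusted income: £295,000 + £26,000 + £85,000 + £4,000 + £34,000 = £444,000
  Exemption: £107,000 − 25% × (£444,000 − £283,000) = £107,000 − £40,250 = £66,750
  Base: £444,000 − £66,750 = £377,250
  £377,250 × 18% = £67,905

Standard income tax:
  £227,000 × 15% = £34,050
  £68,000 × 24% = £16,320
  → £50,370

£67,905 > £50,370, so the shadow minimum tax is the binding amount.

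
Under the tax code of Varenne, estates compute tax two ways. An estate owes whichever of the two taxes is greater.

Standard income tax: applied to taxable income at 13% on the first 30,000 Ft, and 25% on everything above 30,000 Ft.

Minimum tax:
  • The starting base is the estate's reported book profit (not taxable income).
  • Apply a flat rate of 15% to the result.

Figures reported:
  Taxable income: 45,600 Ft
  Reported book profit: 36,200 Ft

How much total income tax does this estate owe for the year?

Minimum tax:
  Base (reported book profit): 36,200 Ft
  36,200 Ft × 15% = 5,430 Ft

Standard income tax:
  30,000 Ft × 13% = 3,900 Ft
  15,600 Ft × 25% = 3,900 Ft
  → 7,800 Ft

7,800 Ft > 5,430 Ft, so the standard income tax governs.

7,800 Ft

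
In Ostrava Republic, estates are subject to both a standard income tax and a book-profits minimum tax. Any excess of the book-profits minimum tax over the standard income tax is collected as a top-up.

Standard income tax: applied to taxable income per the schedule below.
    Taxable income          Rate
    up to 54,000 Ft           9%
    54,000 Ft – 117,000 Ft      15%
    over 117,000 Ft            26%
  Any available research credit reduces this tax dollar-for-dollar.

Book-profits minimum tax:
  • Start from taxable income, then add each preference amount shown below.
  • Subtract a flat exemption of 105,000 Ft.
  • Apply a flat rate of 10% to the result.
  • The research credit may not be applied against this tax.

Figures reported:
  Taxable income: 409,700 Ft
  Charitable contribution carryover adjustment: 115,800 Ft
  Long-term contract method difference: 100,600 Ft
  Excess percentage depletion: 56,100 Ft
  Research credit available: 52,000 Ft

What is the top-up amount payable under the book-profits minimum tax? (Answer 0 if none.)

19,308 Ft

Standard income tax:
  54,000 Ft × 9% = 4,860 Ft
  63,000 Ft × 15% = 9,450 Ft
  292,700 Ft × 26% = 76,102 Ft
  → 90,412 Ft
  Less research credit 52,000 Ft → 38,412 Ft

Book-profits minimum tax:
  Adjusted income: 409,700 Ft + 115,800 Ft + 100,600 Ft + 56,100 Ft = 682,200 Ft
  Less exemption 105,000 Ft → base 577,200 Ft
  577,200 Ft × 10% = 57,720 Ft

Excess of book-profits minimum tax over standard income tax: 57,720 Ft − 38,412 Ft = 19,308 Ft.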